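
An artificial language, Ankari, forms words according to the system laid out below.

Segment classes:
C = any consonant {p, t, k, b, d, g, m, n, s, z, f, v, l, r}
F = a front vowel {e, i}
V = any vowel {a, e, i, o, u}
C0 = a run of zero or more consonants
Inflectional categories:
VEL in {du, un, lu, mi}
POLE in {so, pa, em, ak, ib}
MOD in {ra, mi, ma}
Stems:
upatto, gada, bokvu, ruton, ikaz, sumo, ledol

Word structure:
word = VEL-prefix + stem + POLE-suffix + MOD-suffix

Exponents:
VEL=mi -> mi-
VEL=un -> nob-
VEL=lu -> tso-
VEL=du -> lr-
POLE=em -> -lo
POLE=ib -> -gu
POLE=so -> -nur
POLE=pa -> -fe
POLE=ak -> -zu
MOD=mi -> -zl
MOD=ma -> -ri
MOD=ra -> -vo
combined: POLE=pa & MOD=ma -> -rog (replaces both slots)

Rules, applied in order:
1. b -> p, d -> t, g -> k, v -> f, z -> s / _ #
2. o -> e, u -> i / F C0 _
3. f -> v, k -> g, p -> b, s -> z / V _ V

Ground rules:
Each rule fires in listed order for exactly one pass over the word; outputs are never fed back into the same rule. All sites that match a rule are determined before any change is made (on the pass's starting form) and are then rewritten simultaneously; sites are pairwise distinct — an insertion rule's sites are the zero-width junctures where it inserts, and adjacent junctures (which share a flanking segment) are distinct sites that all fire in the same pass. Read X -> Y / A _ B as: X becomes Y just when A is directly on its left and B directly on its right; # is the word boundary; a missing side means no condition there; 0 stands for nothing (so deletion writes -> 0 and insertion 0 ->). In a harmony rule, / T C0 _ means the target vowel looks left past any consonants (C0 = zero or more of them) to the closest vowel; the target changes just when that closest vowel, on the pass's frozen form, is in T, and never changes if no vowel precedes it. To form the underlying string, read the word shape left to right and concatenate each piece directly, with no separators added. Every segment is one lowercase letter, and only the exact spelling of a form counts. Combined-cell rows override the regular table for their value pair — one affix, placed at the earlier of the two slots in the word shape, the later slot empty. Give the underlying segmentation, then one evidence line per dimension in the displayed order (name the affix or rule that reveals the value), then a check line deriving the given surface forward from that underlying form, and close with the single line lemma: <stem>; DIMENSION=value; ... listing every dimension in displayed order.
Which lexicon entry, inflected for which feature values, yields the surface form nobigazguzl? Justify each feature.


underlying: nob-ikaz-gu-zl
VEL=un - signalled by the affix nob-
POLE=ib - signalled by the affix -gu
MOD=mi - signalled by the affix -zl
check: nobikazguzl -> nobikazguzl -> nobikazguzl -> nobigazguzl
lemma: ikaz; VEL=un; POLE=ib; MOD=mi


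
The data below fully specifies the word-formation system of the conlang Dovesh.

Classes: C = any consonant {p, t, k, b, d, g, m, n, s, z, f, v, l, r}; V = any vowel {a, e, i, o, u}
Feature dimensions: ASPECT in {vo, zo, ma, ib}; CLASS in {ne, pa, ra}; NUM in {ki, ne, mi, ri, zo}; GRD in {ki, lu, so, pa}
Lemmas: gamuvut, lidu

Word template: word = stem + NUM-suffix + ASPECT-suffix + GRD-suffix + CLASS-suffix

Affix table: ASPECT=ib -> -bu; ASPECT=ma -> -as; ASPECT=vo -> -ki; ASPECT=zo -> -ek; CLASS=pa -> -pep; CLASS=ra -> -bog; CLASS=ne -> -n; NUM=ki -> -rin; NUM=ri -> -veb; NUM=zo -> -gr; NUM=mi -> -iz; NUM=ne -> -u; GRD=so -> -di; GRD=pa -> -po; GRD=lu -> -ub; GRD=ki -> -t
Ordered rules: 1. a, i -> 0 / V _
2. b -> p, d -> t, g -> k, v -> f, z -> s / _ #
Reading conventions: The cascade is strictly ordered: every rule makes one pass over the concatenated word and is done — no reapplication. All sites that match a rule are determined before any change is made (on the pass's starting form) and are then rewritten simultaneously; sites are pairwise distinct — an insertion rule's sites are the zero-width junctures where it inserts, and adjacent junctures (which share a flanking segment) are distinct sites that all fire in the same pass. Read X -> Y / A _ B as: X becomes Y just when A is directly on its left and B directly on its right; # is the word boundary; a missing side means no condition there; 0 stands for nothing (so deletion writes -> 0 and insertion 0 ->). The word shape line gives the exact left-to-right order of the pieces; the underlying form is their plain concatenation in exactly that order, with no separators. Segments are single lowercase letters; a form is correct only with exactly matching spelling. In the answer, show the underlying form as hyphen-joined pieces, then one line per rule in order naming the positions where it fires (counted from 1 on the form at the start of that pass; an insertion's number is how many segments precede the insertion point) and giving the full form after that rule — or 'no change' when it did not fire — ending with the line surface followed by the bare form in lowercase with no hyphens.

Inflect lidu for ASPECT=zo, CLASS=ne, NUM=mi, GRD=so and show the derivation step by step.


underlying: lidu-iz-ek-di-n
1. a, i -> 0 / V _: fires at position(s) 5: liduzekdin
2. b -> p, d -> t, g -> k, v -> f, z -> s / _ #: no change
surface: liduzekdin


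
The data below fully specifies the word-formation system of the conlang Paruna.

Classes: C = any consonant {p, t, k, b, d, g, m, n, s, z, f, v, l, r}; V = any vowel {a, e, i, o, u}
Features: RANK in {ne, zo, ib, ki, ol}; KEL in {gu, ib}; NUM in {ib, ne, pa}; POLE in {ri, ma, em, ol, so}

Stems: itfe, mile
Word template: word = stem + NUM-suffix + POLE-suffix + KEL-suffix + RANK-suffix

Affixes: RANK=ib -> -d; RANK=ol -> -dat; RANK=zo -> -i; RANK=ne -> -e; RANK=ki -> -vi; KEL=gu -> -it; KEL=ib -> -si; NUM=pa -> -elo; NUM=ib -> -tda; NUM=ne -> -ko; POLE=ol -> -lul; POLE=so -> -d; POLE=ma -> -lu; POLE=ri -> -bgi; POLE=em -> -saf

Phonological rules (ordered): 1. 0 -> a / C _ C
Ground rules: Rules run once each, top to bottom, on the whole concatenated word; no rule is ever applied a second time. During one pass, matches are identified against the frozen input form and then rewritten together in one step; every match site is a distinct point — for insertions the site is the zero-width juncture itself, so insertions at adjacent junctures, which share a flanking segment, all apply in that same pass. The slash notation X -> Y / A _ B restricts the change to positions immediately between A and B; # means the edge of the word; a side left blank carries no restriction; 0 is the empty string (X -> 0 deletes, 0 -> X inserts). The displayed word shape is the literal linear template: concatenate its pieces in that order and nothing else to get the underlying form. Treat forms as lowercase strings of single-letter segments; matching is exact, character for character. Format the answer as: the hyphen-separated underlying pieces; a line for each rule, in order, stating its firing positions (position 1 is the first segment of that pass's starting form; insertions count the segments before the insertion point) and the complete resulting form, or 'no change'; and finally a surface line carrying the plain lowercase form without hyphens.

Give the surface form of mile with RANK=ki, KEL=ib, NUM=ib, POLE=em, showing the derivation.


underlying: mile-tda-saf-si-vi
1. 0 -> a / C _ C: inserts after position(s) 5, 10: miletadasafasivi
surface: miletadasafasivi


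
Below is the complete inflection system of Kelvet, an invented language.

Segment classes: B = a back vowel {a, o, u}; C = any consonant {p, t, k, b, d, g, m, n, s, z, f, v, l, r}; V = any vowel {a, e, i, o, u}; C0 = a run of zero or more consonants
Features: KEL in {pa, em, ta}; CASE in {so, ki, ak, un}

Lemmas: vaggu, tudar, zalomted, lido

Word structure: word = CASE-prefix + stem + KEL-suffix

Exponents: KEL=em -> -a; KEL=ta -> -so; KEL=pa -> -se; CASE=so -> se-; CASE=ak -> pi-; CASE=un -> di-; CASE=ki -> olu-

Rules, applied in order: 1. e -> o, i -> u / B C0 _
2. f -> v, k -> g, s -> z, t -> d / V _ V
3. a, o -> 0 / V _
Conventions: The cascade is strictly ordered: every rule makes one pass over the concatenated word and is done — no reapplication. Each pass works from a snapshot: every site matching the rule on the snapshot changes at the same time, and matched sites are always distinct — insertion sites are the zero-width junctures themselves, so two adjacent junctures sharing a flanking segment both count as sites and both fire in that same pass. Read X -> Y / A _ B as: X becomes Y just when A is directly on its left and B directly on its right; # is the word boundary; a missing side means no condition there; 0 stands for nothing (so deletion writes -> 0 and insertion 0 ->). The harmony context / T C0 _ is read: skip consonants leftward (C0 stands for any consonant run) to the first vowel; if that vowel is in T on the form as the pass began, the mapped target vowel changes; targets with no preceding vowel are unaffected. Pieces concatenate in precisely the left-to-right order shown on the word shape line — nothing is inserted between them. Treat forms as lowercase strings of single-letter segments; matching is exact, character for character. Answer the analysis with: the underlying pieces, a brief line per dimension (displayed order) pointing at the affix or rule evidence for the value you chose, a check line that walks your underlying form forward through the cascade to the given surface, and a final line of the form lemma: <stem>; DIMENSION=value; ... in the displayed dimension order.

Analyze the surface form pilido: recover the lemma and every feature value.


underlying: pi-lido-a
KEL=em - signalled by the affix -a
CASE=ak - signalled by the affix pi-
check: pilidoa -> pilidoa -> pilidoa -> pilido
lemma: lido; KEL=em; CASE=ak


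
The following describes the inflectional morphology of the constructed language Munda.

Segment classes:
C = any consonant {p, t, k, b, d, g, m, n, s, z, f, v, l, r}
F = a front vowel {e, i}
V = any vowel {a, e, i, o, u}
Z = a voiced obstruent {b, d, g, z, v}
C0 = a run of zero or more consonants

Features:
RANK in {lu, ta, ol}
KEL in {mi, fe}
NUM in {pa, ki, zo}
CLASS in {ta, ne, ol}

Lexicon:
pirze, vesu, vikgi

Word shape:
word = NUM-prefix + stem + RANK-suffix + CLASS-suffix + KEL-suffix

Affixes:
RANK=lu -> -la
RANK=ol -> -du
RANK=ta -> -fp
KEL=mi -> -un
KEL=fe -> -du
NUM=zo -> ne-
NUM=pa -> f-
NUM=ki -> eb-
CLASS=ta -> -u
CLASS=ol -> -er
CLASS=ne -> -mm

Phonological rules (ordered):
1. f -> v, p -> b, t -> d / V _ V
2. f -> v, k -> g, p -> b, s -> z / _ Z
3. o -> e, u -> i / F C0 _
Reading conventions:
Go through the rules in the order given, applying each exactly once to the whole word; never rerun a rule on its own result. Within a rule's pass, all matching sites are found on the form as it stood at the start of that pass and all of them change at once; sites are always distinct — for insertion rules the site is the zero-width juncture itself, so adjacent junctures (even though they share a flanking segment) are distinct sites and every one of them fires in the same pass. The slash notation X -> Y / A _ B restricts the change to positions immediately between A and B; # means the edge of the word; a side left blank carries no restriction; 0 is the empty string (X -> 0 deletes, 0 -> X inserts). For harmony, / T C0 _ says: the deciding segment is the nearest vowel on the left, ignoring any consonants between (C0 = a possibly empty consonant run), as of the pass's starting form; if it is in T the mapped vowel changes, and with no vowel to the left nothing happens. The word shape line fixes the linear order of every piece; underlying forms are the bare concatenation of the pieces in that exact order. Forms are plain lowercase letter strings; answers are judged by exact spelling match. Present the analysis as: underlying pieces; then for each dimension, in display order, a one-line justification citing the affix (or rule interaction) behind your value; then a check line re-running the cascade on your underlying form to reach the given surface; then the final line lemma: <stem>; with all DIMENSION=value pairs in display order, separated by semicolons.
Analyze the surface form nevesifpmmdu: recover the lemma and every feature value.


underlying: ne-vesu-fp-mm-du
RANK=ta - signalled by the affix -fp
KEL=fe - signalled by the affix -du
NUM=zo - signalled by the affix ne-
CLASS=ne - signalled by the affix -mm
check: nevesufpmmdu -> nevesufpmmdu -> nevesufpmmdu -> nevesifpmmdu
lemma: vesu; RANK=ta; KEL=fe; NUM=zo; CLASS=ne


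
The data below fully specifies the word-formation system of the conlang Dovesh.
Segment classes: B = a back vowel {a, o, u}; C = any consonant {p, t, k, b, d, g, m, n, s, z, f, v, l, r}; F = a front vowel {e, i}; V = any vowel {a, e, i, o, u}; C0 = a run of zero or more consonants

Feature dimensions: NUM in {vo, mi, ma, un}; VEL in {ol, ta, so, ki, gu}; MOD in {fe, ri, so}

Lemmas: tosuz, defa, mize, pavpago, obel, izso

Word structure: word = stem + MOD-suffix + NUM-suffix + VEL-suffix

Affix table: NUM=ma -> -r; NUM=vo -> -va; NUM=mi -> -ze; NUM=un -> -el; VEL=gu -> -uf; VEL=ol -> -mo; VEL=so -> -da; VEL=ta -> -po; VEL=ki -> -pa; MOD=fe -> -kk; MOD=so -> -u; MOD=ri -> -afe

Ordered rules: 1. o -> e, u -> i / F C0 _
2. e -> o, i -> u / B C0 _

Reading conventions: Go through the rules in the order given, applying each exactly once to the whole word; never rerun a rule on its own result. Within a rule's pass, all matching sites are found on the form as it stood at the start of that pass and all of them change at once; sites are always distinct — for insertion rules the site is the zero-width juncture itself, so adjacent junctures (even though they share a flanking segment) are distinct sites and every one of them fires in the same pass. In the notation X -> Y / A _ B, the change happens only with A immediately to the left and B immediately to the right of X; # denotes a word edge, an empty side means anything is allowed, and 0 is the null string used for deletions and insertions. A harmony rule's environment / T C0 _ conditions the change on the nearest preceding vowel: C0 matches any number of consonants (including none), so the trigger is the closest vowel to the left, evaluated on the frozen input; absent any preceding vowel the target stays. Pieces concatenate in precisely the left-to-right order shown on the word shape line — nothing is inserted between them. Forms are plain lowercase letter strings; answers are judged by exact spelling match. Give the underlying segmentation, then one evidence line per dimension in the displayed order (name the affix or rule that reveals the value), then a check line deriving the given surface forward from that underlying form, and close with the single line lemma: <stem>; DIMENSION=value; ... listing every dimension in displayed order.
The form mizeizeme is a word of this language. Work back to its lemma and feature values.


underlying: mize-u-ze-mo
NUM=mi - signalled by the affix -ze
VEL=ol - signalled by the affix -mo
MOD=so - signalled by the affix -u
check: mizeuzemo -> mizeizeme -> mizeizeme
lemma: mize; NUM=mi; VEL=ol; MOD=so


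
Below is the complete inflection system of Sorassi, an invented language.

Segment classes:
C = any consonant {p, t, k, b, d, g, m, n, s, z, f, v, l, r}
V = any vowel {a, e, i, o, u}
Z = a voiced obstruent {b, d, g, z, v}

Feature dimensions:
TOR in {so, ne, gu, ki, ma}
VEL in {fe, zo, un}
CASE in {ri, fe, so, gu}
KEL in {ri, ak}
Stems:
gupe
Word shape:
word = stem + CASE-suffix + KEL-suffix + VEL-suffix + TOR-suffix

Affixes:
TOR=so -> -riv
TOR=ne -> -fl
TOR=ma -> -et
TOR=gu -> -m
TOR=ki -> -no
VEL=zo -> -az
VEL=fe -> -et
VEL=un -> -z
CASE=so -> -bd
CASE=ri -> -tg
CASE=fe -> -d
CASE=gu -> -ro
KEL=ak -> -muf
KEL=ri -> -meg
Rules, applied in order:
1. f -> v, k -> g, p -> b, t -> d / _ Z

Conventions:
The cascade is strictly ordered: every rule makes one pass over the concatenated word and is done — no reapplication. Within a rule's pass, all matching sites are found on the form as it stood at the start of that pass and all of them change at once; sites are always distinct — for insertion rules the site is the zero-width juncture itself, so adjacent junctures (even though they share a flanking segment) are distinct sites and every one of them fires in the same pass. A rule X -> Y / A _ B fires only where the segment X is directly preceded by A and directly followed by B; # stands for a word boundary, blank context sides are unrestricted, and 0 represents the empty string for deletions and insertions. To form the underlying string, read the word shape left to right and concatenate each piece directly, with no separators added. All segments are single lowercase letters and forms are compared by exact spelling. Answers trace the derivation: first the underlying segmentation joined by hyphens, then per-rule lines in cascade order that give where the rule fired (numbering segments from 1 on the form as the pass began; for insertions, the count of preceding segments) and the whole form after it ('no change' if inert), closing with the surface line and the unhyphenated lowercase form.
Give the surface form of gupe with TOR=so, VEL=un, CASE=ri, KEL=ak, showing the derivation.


underlying: gupe-tg-muf-z-riv
1. f -> v, k -> g, p -> b, t -> d / _ Z: fires at position(s) 5, 9: gupedgmuvzriv
surface: gupedgmuvzriv


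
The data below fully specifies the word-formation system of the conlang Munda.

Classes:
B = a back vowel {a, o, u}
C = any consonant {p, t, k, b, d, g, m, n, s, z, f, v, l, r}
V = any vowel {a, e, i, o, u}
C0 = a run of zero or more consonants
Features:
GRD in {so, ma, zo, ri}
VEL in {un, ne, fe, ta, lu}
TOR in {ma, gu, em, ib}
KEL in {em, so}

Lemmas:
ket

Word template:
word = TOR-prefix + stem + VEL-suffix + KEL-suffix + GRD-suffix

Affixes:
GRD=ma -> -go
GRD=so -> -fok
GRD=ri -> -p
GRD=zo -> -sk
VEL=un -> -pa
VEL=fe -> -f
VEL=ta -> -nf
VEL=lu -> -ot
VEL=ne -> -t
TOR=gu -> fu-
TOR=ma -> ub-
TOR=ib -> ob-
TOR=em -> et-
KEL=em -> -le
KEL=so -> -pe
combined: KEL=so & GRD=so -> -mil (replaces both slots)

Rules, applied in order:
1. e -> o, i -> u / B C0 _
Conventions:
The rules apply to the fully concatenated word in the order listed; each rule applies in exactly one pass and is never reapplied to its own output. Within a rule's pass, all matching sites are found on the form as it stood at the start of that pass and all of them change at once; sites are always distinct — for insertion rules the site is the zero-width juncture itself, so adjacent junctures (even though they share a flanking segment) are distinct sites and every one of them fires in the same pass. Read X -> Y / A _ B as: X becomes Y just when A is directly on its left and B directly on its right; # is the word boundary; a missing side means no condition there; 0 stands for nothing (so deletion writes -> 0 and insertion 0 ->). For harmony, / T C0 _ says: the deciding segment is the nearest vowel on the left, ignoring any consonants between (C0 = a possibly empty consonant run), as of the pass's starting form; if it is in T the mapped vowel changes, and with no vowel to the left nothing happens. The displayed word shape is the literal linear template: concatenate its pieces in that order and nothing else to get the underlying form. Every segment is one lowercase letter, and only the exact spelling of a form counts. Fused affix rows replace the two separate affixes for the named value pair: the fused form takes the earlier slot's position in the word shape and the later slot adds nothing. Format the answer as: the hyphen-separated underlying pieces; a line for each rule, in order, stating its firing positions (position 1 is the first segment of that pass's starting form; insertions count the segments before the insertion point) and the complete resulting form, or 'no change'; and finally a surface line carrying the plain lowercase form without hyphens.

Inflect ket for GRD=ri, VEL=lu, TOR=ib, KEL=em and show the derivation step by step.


underlying: ob-ket-ot-le-p
1. e -> o, i -> u / B C0 _: fires at position(s) 4, 9: obkototlop
surface: obkototlop


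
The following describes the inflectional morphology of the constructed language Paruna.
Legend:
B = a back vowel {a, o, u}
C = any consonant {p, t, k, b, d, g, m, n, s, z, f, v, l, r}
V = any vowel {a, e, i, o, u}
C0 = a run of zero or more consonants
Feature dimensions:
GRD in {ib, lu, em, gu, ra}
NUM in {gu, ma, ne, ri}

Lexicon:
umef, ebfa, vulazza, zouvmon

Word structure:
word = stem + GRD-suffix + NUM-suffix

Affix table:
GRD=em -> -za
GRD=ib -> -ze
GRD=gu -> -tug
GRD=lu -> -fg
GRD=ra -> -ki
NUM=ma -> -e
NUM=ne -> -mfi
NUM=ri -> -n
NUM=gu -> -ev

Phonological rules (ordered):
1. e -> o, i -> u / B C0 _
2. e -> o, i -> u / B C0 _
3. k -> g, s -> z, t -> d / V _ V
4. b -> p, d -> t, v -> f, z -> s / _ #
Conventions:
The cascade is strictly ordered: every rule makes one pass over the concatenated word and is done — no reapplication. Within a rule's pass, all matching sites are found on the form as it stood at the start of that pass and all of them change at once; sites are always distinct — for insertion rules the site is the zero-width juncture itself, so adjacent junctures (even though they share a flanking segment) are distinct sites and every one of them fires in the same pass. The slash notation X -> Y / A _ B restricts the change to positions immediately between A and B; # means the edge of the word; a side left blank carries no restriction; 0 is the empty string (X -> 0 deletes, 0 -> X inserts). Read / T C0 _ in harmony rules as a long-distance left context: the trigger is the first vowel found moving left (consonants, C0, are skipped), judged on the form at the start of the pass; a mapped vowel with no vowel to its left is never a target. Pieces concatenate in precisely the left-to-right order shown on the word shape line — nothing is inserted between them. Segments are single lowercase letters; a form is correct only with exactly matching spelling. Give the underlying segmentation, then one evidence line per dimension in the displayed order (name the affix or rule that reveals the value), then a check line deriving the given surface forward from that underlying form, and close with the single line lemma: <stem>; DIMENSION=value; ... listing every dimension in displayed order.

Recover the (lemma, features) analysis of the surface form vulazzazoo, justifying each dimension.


underlying: vulazza-ze-e
GRD=ib - signalled by the affix -ze
NUM=ma - signalled by the affix -e
check: vulazzazee -> vulazzazoe -> vulazzazoo -> vulazzazoo -> vulazzazoo
lemma: vulazza; GRD=ib; NUM=ma


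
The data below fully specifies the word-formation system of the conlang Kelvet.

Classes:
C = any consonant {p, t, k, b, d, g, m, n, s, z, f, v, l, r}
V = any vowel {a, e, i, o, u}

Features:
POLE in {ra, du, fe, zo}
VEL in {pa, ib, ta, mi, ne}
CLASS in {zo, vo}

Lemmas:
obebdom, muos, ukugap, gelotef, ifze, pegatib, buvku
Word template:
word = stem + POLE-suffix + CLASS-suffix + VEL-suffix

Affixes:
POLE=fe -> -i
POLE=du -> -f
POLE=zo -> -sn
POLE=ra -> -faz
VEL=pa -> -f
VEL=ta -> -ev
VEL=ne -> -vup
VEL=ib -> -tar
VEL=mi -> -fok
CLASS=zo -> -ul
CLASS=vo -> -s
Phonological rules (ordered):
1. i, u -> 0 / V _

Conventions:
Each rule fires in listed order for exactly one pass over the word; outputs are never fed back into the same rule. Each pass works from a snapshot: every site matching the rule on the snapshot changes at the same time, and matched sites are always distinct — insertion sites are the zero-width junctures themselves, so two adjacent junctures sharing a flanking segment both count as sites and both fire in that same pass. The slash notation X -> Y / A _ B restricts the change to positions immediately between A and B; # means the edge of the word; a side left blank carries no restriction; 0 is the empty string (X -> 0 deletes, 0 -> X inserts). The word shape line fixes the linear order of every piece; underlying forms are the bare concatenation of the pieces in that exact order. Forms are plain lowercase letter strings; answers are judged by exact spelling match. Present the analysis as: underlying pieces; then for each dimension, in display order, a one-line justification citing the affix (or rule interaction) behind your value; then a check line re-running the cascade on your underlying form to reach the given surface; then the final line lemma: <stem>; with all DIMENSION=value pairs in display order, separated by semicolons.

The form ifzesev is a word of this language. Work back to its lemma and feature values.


underlying: ifze-i-s-ev
POLE=fe - signalled by the affix -i
VEL=ta - signalled by the affix -ev
CLASS=vo - signalled by the affix -s
check: ifzeisev -> ifzesev
lemma: ifze; POLE=fe; VEL=ta; CLASS=vo


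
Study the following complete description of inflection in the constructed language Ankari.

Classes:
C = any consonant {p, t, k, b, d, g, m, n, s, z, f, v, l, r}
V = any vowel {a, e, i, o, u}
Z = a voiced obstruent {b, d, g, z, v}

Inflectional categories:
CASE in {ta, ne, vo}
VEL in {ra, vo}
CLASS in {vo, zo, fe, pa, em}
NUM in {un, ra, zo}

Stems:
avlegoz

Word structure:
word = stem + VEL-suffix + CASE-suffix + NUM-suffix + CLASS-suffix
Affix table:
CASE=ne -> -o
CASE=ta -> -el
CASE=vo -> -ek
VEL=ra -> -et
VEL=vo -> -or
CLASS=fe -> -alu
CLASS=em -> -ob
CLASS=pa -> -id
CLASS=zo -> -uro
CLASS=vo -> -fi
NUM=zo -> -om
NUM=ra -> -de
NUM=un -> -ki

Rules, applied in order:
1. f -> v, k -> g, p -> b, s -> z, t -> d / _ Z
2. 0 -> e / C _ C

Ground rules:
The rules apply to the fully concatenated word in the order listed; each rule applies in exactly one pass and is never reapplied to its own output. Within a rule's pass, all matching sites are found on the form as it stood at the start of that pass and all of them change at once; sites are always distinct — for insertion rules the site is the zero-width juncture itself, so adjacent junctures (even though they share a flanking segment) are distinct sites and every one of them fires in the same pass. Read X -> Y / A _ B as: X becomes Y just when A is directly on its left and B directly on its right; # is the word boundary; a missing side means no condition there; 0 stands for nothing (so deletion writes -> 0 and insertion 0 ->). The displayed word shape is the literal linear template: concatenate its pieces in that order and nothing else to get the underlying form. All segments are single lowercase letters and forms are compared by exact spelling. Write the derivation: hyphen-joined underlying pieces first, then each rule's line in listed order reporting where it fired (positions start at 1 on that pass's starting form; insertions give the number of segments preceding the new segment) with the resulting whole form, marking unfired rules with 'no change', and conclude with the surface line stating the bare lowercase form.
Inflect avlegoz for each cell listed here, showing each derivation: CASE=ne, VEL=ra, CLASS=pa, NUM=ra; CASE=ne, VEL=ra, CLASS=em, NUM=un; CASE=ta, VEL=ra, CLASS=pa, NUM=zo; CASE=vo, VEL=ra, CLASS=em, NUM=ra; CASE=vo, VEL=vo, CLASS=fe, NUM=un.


cell CASE=ne, VEL=ra, CLASS=pa, NUM=ra:
underlying: avlegoz-et-o-de-id
1. f -> v, k -> g, p -> b, s -> z, t -> d / _ Z: no change
2. 0 -> e / C _ C: inserts after position(s) 2: avelegozetodeid
surface: avelegozetodeid

cell CASE=ne, VEL=ra, CLASS=em, NUM=un:
underlying: avlegoz-et-o-ki-ob
1. f -> v, k -> g, p -> b, s -> z, t -> d / _ Z: no change
2. 0 -> e / C _ C: inserts after position(s) 2: avelegozetokiob
surface: avelegozetokiob

cell CASE=ta, VEL=ra, CLASS=pa, NUM=zo:
underlying: avlegoz-et-el-om-id
1. f -> v, k -> g, p -> b, s -> z, t -> d / _ Z: no change
2. 0 -> e / C _ C: inserts after position(s) 2: avelegozetelomid
surface: avelegozetelomid

cell CASE=vo, VEL=ra, CLASS=em, NUM=ra:
underlying: avlegoz-et-ek-de-ob
1. f -> v, k -> g, p -> b, s -> z, t -> d / _ Z: fires at position(s) 11: avlegozetegdeob
2. 0 -> e / C _ C: inserts after position(s) 2, 11: avelegozetegedeob
surface: avelegozetegedeob

cell CASE=vo, VEL=vo, CLASS=fe, NUM=un:
underlying: avlegoz-or-ek-ki-alu
1. f -> v, k -> g, p -> b, s -> z, t -> d / _ Z: no change
2. 0 -> e / C _ C: inserts after position(s) 2, 11: avelegozorekekialu
surface: avelegozorekekialu


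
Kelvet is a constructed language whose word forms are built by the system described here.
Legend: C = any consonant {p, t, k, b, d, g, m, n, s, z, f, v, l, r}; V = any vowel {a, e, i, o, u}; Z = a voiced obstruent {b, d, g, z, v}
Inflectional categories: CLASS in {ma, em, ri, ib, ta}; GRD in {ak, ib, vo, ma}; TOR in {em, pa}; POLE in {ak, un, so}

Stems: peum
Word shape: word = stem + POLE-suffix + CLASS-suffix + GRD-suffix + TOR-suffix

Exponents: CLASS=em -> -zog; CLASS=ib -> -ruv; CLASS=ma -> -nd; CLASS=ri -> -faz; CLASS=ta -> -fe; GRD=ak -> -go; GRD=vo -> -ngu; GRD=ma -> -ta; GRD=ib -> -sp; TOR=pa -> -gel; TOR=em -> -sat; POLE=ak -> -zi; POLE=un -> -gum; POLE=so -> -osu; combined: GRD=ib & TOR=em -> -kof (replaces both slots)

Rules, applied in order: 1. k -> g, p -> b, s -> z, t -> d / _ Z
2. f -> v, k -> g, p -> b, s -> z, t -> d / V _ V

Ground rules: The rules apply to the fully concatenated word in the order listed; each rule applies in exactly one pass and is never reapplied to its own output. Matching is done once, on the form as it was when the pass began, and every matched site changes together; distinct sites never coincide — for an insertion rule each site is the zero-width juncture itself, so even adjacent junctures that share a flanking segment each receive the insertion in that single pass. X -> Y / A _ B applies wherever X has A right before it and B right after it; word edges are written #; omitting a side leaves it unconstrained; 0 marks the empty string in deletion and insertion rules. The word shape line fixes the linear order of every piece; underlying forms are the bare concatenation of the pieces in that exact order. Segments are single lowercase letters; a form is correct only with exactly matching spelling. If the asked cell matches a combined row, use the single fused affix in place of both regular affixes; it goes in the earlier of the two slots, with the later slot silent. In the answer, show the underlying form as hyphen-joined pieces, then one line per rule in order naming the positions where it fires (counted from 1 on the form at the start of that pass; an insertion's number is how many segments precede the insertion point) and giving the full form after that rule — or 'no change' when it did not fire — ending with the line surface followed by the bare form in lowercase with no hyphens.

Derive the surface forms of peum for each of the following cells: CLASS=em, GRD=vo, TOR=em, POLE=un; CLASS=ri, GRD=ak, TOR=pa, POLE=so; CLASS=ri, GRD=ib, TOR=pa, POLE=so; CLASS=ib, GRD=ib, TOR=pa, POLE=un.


cell CLASS=em, GRD=vo, TOR=em, POLE=un:
underlying: peum-gum-zog-ngu-sat
1. k -> g, p -> b, s -> z, t -> d / _ Z: no change
2. f -> v, k -> g, p -> b, s -> z, t -> d / V _ V: fires at position(s) 14: peumgumzognguzat
surface: peumgumzognguzat

cell CLASS=ri, GRD=ak, TOR=pa, POLE=so:
underlying: peum-osu-faz-go-gel
1. k -> g, p -> b, s -> z, t -> d / _ Z: no change
2. f -> v, k -> g, p -> b, s -> z, t -> d / V _ V: fires at position(s) 6, 8: peumozuvazgogel
surface: peumozuvazgogel

cell CLASS=ri, GRD=ib, TOR=pa, POLE=so:
underlying: peum-osu-faz-sp-gel
1. k -> g, p -> b, s -> z, t -> d / _ Z: fires at position(s) 12: peumosufazsbgel
2. f -> v, k -> g, p -> b, s -> z, t -> d / V _ V: fires at position(s) 6, 8: peumozuvazsbgel
surface: peumozuvazsbgel

cell CLASS=ib, GRD=ib, TOR=pa, POLE=un:
underlying: peum-gum-ruv-sp-gel
1. k -> g, p -> b, s -> z, t -> d / _ Z: fires at position(s) 12: peumgumruvsbgel
2. f -> v, k -> g, p -> b, s -> z, t -> d / V _ V: no change
surface: peumgumruvsbgel


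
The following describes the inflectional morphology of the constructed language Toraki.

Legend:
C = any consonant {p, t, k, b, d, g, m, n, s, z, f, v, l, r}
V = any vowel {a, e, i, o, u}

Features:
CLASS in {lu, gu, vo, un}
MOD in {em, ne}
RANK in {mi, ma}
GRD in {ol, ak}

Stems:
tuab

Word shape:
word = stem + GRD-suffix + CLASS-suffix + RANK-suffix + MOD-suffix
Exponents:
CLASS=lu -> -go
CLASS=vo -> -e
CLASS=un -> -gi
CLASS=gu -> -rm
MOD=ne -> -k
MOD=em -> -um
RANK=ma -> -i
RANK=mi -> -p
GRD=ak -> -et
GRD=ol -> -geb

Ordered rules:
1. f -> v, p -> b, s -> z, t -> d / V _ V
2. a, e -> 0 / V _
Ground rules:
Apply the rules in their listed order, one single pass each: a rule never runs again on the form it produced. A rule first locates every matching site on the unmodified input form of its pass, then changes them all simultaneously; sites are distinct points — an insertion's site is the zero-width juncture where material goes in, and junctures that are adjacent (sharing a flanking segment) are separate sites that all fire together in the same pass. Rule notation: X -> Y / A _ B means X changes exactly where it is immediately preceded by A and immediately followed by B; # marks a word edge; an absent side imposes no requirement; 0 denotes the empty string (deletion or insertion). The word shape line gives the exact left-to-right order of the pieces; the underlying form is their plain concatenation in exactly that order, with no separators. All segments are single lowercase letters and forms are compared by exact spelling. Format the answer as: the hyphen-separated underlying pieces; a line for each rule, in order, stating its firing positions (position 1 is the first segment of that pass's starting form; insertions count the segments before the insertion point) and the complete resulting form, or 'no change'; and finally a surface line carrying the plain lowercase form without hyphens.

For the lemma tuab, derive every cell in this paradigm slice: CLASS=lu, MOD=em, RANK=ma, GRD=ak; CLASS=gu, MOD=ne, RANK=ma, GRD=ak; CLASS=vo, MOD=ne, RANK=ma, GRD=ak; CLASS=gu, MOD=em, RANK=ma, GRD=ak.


cell CLASS=lu, MOD=em, RANK=ma, GRD=ak:
underlying: tuab-et-go-i-um
1. f -> v, p -> b, s -> z, t -> d / V _ V: no change
2. a, e -> 0 / V _: fires at position(s) 3: tubetgoium
surface: tubetgoium

cell CLASS=gu, MOD=ne, RANK=ma, GRD=ak:
underlying: tuab-et-rm-i-k
1. f -> v, p -> b, s -> z, t -> d / V _ V: no change
2. a, e -> 0 / V _: fires at position(s) 3: tubetrmik
surface: tubetrmik

cell CLASS=vo, MOD=ne, RANK=ma, GRD=ak:
underlying: tuab-et-e-i-k
1. f -> v, p -> b, s -> z, t -> d / V _ V: fires at position(s) 6: tuabedeik
2. a, e -> 0 / V _: fires at position(s) 3: tubedeik
surface: tubedeik

cell CLASS=gu, MOD=em, RANK=ma, GRD=ak:
underlying: tuab-et-rm-i-um
1. f -> v, p -> b, s -> z, t -> d / V _ V: no change
2. a, e -> 0 / V _: fires at position(s) 3: tubetrmium
surface: tubetrmium


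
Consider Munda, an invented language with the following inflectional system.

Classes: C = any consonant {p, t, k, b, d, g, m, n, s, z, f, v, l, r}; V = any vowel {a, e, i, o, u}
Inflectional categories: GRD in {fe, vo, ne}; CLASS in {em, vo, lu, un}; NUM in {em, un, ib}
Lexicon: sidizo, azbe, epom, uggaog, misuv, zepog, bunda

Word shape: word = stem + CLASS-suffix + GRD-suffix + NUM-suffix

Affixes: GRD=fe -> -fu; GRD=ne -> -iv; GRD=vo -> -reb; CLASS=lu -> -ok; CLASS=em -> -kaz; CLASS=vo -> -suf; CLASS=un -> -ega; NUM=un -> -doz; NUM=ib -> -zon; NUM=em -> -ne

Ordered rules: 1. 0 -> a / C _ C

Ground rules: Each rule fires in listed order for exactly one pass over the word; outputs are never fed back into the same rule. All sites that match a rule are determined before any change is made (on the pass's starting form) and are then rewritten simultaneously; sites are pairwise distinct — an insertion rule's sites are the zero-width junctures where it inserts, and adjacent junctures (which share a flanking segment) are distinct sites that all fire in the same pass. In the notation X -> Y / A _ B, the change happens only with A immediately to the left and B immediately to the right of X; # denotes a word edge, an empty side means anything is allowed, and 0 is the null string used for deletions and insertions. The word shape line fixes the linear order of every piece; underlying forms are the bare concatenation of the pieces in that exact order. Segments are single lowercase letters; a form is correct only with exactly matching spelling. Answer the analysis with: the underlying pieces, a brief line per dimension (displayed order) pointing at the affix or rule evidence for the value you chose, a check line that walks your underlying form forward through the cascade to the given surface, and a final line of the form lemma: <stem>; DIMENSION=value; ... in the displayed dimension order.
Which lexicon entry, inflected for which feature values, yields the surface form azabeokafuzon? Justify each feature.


underlying: azbe-ok-fu-zon
GRD=fe - signalled by the affix -fu
CLASS=lu - signalled by the affix -ok
NUM=ib - signalled by the affix -zon
check: azbeokfuzon -> azabeokafuzon
lemma: azbe; GRD=fe; CLASS=lu; NUM=ib


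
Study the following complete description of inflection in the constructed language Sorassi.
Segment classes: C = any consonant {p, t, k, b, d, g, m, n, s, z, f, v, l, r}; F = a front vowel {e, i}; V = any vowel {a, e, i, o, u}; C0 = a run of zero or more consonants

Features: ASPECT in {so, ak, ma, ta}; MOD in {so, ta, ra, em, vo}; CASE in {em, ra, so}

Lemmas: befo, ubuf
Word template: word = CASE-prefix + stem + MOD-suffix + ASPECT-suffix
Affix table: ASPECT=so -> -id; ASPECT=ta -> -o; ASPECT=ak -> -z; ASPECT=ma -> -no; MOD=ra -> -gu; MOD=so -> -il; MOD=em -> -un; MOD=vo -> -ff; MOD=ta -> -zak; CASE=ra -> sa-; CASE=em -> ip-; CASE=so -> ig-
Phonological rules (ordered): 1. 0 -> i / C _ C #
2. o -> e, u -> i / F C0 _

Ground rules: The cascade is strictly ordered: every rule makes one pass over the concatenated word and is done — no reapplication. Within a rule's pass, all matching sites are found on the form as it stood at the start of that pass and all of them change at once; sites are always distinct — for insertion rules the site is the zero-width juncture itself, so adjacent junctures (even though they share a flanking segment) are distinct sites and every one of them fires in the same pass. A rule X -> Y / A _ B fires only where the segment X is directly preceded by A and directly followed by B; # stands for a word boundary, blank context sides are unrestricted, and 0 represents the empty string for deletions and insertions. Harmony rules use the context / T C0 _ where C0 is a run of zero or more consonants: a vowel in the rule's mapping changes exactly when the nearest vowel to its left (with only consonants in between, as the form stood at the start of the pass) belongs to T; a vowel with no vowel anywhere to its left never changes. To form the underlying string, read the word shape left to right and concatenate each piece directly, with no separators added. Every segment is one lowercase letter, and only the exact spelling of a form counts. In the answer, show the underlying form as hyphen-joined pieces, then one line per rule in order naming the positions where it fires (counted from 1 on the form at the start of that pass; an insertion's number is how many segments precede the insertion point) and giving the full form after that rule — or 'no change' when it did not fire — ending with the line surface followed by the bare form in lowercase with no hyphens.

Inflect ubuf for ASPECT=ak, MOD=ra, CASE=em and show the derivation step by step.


underlying: ip-ubuf-gu-z
1. 0 -> i / C _ C #: no change
2. o -> e, u -> i / F C0 _: fires at position(s) 3: ipibufguz
surface: ipibufguz


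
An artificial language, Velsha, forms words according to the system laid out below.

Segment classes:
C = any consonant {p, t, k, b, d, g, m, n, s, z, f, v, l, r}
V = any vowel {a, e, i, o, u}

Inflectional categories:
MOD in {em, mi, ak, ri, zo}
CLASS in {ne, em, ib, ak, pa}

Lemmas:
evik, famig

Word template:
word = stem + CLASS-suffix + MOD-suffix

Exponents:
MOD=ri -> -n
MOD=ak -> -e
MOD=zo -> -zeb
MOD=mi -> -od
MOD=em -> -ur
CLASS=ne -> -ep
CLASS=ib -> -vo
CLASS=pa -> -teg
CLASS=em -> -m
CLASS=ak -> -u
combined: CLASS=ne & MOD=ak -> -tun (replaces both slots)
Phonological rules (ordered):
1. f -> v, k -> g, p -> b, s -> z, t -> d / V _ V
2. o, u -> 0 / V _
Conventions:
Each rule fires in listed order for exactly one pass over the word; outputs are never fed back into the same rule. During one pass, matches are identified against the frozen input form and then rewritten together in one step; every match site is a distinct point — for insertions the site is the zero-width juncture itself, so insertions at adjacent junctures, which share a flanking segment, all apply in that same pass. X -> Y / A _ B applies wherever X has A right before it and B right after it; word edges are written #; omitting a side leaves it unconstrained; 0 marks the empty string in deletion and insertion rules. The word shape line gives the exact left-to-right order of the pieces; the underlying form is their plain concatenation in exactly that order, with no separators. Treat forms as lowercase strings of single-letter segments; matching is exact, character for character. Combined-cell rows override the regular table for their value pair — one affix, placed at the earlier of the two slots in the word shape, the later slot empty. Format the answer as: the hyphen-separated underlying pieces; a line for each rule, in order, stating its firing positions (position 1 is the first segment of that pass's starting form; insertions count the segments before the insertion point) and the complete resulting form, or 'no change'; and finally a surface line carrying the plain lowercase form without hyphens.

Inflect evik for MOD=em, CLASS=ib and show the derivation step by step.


underlying: evik-vo-ur
1. f -> v, k -> g, p -> b, s -> z, t -> d / V _ V: no change
2. o, u -> 0 / V _: fires at position(s) 7: evikvor
surface: evikvor
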